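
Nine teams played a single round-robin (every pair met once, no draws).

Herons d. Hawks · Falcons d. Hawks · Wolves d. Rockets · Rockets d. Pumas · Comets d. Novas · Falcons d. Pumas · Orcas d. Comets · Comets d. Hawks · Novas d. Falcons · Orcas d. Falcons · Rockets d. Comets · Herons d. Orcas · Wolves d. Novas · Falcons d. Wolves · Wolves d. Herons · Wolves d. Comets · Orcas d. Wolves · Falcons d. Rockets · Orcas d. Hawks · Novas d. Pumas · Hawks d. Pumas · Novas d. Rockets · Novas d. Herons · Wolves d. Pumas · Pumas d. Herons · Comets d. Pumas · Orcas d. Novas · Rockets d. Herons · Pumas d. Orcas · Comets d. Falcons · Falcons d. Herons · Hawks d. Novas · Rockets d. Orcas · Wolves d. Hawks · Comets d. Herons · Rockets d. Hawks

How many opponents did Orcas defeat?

Orcas' results: beat Falcons, Novas, Comets, Wolves, Hawks; lost to Rockets, Pumas, Herons.
That is 5 wins.

5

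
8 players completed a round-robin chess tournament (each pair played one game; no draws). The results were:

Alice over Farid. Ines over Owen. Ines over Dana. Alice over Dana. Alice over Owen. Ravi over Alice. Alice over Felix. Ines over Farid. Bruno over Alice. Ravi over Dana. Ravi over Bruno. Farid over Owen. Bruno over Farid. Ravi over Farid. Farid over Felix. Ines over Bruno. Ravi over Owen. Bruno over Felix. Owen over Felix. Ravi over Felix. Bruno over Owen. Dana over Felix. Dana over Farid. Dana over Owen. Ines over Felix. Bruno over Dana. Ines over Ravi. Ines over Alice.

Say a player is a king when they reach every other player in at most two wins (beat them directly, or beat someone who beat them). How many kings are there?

1

Alice cannot reach Bruno, Ines, Ravi in two steps.
Bruno cannot reach Ines, Ravi in two steps.
Felix cannot reach Alice, Bruno, Ines, Farid, Owen, Ravi, Dana in two steps.
Ines reaches everyone (king).
Farid cannot reach Alice, Bruno, Ines, Ravi, Dana in two steps.
Owen cannot reach Alice, Bruno, Ines, Farid, Ravi, Dana in two steps.
Ravi cannot reach Ines in two steps.
Dana cannot reach Alice, Bruno, Ines, Ravi in two steps.
Kings: Ines — 1.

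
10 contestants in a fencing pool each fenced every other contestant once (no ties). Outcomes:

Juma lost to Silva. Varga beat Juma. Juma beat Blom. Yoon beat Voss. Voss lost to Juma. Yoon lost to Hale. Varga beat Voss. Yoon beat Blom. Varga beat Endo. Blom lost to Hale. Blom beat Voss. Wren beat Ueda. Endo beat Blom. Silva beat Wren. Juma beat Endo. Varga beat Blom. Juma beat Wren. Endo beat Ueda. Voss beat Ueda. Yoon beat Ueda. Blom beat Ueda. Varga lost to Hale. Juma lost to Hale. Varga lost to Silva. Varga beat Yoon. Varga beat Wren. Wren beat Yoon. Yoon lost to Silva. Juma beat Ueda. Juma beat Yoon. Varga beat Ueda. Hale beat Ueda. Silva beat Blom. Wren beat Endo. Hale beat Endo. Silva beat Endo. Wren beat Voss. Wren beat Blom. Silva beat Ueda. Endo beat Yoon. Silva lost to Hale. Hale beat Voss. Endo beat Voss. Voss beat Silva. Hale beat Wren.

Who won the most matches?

Win totals: Blom 2, Silva 7, Juma 6, Wren 5, Yoon 3, Ueda 0, Voss 2, Varga 7, Endo 4, Hale 9.
Hale leads with 9 wins (next highest: 7).

Hale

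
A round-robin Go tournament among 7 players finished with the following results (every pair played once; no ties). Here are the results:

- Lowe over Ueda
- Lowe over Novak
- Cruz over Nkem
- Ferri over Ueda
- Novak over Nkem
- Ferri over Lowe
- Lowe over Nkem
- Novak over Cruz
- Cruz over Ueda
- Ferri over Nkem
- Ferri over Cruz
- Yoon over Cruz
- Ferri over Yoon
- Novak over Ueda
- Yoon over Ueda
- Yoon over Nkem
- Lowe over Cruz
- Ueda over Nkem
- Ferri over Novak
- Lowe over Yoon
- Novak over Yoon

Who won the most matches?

Win totals: Ferri 6, Yoon 3, Nkem 0, Novak 4, Cruz 2, Ueda 1, Lowe 5.
Ferri leads with 6 wins (next highest: 5).

Ferri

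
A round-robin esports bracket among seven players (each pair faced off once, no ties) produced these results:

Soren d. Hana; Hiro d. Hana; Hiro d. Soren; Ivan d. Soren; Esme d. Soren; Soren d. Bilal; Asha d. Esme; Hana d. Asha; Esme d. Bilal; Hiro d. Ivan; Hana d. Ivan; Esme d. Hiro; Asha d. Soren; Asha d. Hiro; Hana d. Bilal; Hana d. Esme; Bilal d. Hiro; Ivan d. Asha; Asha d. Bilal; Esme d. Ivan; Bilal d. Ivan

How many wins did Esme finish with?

Esme's results: beat Soren, Bilal, Ivan, Hiro; lost to Asha, Hana.
That is 4 wins.

4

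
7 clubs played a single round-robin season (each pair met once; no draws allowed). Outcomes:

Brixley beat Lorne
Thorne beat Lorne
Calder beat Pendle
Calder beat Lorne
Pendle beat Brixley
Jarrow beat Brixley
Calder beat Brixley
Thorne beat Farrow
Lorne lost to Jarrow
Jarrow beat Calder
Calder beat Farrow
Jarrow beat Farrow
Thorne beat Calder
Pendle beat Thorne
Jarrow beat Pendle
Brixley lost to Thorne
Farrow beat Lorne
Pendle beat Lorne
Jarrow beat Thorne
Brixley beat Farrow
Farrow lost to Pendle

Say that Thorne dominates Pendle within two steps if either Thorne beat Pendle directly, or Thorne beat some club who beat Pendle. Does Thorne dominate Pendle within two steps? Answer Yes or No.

Yes

Thorne did not beat Pendle directly.
Thorne beat Brixley, Farrow, Lorne, Calder. Of those, Calder beat Pendle.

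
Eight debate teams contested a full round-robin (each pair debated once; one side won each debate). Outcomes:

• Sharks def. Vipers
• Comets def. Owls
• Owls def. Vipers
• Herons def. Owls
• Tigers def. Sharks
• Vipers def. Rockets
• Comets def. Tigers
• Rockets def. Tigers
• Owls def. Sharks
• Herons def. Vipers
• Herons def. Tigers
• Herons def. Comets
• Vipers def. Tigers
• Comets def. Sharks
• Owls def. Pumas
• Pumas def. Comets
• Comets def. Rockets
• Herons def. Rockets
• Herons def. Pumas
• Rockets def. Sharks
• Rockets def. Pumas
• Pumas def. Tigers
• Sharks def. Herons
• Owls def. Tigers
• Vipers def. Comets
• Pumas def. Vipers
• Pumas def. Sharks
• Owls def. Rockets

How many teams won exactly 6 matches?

1

Win totals: Sharks 2, Tigers 1, Vipers 3, Pumas 4, Rockets 3, Comets 4, Owls 5, Herons 6.
Exactly 6: Herons — 1 team.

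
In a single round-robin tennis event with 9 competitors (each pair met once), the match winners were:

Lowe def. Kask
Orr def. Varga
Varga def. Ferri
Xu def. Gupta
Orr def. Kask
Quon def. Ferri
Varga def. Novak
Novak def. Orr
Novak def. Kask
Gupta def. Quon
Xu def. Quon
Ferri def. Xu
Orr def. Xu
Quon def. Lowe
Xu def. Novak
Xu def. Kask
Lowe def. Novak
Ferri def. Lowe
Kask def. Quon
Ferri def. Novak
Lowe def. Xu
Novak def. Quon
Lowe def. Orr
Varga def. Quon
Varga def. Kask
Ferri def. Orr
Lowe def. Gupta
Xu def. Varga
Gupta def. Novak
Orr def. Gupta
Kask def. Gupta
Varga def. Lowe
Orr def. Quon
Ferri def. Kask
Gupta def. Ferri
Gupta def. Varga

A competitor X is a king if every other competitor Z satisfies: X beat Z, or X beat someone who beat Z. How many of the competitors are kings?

7

Quon cannot reach Varga in two steps.
Kask cannot reach Xu, Orr in two steps.
Varga reaches everyone (king).
Xu reaches everyone (king).
Orr reaches everyone (king).
Lowe reaches everyone (king).
Ferri reaches everyone (king).
Novak reaches everyone (king).
Gupta reaches everyone (king).
Kings: Varga, Xu, Orr, Lowe, Ferri, Novak, Gupta — 7.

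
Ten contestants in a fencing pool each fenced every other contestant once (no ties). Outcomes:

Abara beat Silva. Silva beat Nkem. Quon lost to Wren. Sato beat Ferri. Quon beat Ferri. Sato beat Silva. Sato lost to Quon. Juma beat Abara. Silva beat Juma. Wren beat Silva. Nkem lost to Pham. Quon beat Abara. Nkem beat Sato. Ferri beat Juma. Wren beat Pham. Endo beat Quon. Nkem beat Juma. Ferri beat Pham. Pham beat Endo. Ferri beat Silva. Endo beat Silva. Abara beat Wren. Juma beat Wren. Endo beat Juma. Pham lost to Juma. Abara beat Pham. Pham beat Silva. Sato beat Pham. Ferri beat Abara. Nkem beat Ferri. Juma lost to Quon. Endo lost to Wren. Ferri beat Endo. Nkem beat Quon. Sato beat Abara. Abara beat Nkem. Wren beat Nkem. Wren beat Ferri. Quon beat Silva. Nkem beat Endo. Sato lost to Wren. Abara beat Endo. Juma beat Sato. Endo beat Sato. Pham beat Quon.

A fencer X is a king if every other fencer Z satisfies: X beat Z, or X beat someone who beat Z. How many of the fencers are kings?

Silva reaches everyone (king).
Ferri reaches everyone (king).
Endo reaches everyone (king).
Abara reaches everyone (king).
Quon reaches everyone (king).
Sato reaches everyone (king).
Pham cannot reach Wren in two steps.
Juma reaches everyone (king).
Wren reaches everyone (king).
Nkem reaches everyone (king).
Kings: Silva, Ferri, Endo, Abara, Quon, Sato, Juma, Wren, Nkem — 9.

9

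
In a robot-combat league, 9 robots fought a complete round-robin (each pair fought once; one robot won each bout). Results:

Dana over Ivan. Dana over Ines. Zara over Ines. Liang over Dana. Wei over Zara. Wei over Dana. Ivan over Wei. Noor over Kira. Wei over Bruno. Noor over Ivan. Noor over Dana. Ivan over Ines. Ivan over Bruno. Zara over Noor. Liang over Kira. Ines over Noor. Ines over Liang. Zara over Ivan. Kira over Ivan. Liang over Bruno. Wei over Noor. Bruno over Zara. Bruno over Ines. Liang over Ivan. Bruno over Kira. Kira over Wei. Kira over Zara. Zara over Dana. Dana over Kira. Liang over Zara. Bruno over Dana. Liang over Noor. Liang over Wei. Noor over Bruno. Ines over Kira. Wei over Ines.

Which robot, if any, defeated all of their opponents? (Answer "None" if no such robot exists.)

Highest win total is Liang with 7 (out of 8 possible).
Liang lost to Ines, so no robot went undefeated.

None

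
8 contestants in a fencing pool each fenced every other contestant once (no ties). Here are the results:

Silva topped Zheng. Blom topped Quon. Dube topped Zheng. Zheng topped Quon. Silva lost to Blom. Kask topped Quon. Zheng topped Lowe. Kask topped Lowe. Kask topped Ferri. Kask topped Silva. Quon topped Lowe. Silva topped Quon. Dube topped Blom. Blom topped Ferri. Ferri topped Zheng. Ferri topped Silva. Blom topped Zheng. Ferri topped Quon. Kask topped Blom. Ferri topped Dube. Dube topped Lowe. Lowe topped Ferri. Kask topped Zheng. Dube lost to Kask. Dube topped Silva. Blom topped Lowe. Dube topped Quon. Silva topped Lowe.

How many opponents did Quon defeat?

Quon's results: beat Lowe; lost to Ferri, Dube, Blom, Zheng, Silva, Kask.
That is 1 win.

1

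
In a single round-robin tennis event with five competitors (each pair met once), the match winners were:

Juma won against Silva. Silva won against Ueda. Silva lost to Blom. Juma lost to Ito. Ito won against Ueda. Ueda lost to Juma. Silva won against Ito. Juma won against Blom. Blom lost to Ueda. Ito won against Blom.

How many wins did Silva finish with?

2

Silva's results: beat Ueda, Ito; lost to Juma, Blom.
That is 2 wins.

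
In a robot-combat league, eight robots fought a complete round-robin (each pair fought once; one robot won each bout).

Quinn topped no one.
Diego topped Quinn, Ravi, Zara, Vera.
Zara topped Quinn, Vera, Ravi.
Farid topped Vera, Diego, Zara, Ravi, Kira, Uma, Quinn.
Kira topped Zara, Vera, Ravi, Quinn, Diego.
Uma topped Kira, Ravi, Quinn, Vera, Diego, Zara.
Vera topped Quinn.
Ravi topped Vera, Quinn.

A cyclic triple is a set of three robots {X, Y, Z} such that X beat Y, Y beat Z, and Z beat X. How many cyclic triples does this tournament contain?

Win totals: Farid 7, Vera 1, Ravi 2, Kira 5, Quinn 0, Uma 6, Zara 3, Diego 4.
A robot with w wins dominates both others in C(w,2) triples; summing gives 21 + 0 + 1 + 10 + 0 + 15 + 3 + 6 = 56 transitive triples.
Total triples C(8,3) = 56, so cyclic triples = 56 − 56 = 0.

0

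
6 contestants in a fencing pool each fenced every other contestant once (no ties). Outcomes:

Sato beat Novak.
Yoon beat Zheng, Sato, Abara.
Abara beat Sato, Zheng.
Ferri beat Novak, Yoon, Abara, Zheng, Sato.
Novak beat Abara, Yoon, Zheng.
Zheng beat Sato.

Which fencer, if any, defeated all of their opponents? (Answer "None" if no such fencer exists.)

Ferri

Ferri has 5 wins out of 5 opponents — a perfect record.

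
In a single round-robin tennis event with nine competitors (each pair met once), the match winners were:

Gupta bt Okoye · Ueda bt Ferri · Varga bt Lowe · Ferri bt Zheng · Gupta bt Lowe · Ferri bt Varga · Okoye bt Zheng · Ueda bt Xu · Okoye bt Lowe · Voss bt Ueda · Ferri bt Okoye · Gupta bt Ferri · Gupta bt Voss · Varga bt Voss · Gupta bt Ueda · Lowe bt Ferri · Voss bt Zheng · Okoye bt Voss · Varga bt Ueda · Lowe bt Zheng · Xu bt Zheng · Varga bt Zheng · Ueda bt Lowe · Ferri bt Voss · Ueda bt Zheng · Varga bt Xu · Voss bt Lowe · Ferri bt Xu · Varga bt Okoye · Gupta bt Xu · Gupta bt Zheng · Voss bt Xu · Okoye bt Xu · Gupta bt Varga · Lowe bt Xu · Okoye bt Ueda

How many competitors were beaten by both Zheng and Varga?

0

Zheng beat: no one.
Varga beat: Lowe, Ueda, Okoye, Zheng, Xu, Voss.
No one was beaten by both.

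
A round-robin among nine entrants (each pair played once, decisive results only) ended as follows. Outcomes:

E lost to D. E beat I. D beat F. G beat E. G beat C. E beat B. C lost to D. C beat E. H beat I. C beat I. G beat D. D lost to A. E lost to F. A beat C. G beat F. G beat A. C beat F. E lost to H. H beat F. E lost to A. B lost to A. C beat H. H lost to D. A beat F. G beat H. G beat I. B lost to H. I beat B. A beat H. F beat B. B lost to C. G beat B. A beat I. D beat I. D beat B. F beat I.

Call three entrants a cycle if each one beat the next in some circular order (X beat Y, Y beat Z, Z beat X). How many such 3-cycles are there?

0

Win totals: A 7, B 0, C 5, D 6, E 2, F 3, G 8, H 4, I 1.
An entrant with w wins dominates both others in C(w,2) triples; summing gives 21 + 0 + 10 + 15 + 1 + 3 + 28 + 6 + 0 = 84 transitive triples.
Total triples C(9,3) = 84, so cyclic triples = 84 − 84 = 0.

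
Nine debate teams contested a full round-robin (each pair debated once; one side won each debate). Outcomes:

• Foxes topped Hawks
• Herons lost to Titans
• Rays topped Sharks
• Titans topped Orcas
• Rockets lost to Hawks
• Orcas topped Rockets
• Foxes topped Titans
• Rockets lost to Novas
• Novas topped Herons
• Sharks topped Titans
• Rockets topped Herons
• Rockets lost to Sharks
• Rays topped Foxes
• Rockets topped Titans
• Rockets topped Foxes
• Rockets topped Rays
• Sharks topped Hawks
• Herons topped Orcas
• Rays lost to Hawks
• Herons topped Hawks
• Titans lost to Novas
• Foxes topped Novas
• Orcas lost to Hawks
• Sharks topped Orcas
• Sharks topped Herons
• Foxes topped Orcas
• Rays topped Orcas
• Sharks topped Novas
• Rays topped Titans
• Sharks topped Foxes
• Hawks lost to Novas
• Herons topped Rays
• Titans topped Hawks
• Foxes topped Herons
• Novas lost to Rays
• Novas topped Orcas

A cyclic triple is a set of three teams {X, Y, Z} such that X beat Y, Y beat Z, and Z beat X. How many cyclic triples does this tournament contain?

18

Win totals: Hawks 3, Sharks 7, Orcas 1, Foxes 5, Titans 3, Herons 3, Novas 5, Rays 5, Rockets 4.
A team with w wins dominates both others in C(w,2) triples; summing gives 3 + 21 + 0 + 10 + 3 + 3 + 10 + 10 + 6 = 66 transitive triples.
Total triples C(9,3) = 84, so cyclic triples = 84 − 66 = 18.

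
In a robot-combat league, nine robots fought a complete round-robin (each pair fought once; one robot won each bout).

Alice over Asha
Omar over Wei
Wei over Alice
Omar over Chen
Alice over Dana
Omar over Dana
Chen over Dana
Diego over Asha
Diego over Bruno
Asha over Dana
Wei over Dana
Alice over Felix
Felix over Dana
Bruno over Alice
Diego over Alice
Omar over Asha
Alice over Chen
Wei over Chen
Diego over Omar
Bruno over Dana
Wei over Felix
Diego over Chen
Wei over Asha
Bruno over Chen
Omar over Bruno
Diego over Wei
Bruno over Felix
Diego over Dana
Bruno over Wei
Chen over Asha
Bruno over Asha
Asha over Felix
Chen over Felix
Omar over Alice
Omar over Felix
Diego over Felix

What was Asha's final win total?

Asha's results: beat Felix, Dana; lost to Bruno, Diego, Alice, Chen, Omar, Wei.
That is 2 wins.

2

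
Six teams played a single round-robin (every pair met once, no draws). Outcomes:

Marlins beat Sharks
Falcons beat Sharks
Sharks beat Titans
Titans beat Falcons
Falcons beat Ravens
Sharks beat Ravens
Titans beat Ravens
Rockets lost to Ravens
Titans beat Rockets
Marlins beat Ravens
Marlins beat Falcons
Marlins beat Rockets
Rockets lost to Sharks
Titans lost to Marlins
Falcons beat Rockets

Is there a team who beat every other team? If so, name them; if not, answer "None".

Marlins has 5 wins out of 5 opponents — a perfect record.

Marlins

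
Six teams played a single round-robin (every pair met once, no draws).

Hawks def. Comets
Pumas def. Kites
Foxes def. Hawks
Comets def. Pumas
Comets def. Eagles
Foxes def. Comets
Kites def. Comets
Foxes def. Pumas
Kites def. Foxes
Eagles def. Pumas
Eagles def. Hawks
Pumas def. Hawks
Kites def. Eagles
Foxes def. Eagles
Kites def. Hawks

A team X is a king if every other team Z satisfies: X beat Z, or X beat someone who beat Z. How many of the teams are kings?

Kites reaches everyone (king).
Hawks cannot reach Kites, Foxes in two steps.
Eagles cannot reach Foxes in two steps.
Pumas reaches everyone (king).
Comets cannot reach Foxes in two steps.
Foxes reaches everyone (king).
Kings: Kites, Pumas, Foxes — 3.

3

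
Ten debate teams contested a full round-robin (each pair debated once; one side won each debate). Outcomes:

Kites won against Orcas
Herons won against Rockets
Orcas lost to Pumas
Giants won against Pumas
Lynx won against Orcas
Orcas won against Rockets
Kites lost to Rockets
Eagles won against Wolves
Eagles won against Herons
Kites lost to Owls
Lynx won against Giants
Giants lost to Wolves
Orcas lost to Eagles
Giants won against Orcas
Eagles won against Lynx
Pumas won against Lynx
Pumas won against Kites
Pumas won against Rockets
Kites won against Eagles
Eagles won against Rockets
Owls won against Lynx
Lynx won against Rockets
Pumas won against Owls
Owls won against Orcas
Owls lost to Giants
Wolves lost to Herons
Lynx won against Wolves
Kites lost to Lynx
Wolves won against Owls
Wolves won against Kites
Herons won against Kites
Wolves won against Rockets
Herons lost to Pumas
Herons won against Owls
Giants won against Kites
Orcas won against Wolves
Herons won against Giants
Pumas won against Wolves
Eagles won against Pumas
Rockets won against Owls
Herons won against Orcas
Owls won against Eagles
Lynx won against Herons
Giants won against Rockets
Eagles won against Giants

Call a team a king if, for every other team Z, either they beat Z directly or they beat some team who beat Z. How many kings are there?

6

Orcas cannot reach Herons, Pumas, Eagles, Lynx in two steps.
Herons reaches everyone (king).
Owls reaches everyone (king).
Wolves cannot reach Herons in two steps.
Giants reaches everyone (king).
Pumas reaches everyone (king).
Eagles reaches everyone (king).
Lynx reaches everyone (king).
Rockets cannot reach Herons, Wolves, Giants, Pumas in two steps.
Kites cannot reach Owls in two steps.
Kings: Herons, Owls, Giants, Pumas, Eagles, Lynx — 6.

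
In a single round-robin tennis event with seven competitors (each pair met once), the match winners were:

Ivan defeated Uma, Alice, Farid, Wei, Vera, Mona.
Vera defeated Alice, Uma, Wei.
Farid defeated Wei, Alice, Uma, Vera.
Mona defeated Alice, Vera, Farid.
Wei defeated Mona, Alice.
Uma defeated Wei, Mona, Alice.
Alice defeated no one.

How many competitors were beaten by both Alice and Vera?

Alice beat: no one.
Vera beat: Wei, Alice, Uma.
No one was beaten by both.

0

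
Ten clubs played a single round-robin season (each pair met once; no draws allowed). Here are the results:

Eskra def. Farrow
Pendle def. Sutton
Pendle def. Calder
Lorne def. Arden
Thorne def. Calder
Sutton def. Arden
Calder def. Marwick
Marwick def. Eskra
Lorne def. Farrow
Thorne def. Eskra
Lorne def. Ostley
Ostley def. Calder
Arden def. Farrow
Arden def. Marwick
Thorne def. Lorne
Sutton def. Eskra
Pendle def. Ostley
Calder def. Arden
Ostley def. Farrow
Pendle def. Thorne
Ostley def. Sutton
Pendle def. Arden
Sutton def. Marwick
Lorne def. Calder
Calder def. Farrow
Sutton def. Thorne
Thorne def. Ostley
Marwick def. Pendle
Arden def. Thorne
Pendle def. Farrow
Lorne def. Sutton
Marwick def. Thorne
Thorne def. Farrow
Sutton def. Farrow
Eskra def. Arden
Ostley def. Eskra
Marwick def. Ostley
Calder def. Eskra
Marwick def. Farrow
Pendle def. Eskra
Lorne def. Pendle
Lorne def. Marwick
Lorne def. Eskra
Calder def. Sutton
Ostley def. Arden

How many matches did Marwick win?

Marwick's results: beat Farrow, Eskra, Pendle, Thorne, Ostley; lost to Arden, Sutton, Calder, Lorne.
That is 5 wins.

5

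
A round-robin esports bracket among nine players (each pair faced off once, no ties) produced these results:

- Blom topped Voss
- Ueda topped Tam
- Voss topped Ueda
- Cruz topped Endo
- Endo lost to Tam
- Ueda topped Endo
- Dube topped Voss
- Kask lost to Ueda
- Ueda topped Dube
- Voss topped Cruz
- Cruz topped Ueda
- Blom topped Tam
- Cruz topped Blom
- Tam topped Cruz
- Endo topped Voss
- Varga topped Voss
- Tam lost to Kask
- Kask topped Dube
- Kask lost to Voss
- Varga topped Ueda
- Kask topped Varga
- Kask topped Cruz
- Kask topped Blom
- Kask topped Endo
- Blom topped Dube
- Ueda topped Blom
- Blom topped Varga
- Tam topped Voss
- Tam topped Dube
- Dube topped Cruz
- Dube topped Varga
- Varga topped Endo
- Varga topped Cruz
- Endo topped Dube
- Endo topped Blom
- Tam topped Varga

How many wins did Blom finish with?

4

Blom's results: beat Varga, Voss, Tam, Dube; lost to Ueda, Endo, Cruz, Kask.
That is 4 wins.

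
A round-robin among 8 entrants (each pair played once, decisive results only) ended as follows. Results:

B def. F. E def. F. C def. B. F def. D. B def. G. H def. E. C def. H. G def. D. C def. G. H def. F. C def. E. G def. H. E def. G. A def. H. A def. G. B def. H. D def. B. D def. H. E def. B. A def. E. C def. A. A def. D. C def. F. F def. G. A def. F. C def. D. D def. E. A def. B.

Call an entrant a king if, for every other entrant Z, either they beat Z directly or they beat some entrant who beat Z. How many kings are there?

1

A cannot reach C in two steps.
B cannot reach A, C in two steps.
C reaches everyone (king).
D cannot reach A, C in two steps.
E cannot reach A, C in two steps.
F cannot reach A, C in two steps.
G cannot reach A, C in two steps.
H cannot reach A, C in two steps.
Kings: C — 1.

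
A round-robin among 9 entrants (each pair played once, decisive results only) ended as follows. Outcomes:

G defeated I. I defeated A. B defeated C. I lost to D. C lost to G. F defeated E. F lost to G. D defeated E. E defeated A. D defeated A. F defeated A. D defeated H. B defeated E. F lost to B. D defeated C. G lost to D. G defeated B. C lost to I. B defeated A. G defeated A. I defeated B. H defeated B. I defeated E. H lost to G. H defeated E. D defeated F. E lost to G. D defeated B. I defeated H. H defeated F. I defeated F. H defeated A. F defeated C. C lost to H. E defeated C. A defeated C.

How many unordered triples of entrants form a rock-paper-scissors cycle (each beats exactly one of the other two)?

0

Win totals: A 1, B 4, C 0, D 8, E 2, F 3, G 7, H 5, I 6.
An entrant with w wins dominates both others in C(w,2) triples; summing gives 0 + 6 + 0 + 28 + 1 + 3 + 21 + 10 + 15 = 84 transitive triples.
Total triples C(9,3) = 84, so cyclic triples = 84 − 84 = 0.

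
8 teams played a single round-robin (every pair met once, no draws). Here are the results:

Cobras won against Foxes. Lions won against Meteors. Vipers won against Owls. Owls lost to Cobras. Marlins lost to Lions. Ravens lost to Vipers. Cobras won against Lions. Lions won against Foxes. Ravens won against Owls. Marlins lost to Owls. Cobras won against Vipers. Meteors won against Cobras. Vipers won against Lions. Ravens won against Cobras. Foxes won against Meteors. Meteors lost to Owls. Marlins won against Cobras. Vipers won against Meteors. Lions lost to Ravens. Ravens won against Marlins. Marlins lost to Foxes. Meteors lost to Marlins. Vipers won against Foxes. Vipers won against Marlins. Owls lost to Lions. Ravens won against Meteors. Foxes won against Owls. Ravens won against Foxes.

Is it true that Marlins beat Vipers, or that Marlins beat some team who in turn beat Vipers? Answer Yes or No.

Marlins did not beat Vipers directly.
Marlins beat Cobras, Meteors. Of those, Cobras beat Vipers.

Yes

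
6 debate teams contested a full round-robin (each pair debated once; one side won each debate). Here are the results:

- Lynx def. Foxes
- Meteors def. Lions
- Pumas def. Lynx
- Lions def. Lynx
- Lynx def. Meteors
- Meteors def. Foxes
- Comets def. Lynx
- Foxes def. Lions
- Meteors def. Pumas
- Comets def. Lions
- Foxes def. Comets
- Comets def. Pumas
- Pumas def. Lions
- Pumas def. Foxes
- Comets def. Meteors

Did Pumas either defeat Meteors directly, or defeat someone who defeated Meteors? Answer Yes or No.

Pumas did not beat Meteors directly.
Pumas beat Foxes, Lynx, Lions. Of those, Lynx beat Meteors.

Yes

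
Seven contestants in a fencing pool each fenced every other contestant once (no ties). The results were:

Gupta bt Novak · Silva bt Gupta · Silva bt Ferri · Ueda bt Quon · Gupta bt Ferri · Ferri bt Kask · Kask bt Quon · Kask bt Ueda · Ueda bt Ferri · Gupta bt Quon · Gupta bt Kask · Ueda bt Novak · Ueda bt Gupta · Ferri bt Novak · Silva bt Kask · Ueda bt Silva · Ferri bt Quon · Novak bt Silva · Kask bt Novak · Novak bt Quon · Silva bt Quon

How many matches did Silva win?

4

Silva's results: beat Quon, Kask, Gupta, Ferri; lost to Novak, Ueda.
That is 4 wins.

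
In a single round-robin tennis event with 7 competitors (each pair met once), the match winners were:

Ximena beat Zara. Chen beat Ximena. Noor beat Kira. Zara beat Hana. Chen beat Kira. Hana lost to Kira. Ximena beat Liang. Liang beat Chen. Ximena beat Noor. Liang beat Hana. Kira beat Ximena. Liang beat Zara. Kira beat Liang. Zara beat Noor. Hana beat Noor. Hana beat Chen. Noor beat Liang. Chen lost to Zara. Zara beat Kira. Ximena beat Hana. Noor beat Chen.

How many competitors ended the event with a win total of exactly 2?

2

Win totals: Liang 3, Ximena 4, Zara 4, Kira 3, Hana 2, Chen 2, Noor 3.
Exactly 2: Hana, Chen — 2 competitors.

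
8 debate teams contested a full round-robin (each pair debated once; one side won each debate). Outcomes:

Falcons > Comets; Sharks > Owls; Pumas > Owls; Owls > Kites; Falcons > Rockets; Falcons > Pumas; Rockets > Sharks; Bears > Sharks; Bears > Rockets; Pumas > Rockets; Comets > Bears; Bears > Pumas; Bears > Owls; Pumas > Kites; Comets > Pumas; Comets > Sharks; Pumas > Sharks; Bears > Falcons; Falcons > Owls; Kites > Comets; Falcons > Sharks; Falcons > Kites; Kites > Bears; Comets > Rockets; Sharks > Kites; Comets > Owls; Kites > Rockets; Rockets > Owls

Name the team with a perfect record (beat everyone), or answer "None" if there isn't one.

Highest win total is Falcons with 6 (out of 7 possible).
Falcons lost to Bears, so no team went undefeated.

None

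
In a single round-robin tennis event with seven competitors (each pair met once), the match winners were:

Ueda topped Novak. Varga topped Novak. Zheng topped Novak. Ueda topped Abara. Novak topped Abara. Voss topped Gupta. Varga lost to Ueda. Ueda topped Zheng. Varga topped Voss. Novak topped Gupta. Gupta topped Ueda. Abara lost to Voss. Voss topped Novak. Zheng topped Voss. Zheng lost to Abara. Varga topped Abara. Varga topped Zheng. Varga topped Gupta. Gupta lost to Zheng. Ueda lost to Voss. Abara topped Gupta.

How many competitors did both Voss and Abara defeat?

1

Voss beat: Ueda, Gupta, Novak, Abara.
Abara beat: Gupta, Zheng.
Both beat: Gupta — 1.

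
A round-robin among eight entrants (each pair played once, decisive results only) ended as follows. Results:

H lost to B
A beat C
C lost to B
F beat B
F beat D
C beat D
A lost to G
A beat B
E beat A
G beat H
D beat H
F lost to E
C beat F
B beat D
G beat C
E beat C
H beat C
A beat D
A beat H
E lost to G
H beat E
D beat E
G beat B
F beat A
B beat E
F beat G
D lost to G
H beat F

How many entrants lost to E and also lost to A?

E beat: A, C, F.
A beat: B, C, D, H.
Both beat: C — 1.

1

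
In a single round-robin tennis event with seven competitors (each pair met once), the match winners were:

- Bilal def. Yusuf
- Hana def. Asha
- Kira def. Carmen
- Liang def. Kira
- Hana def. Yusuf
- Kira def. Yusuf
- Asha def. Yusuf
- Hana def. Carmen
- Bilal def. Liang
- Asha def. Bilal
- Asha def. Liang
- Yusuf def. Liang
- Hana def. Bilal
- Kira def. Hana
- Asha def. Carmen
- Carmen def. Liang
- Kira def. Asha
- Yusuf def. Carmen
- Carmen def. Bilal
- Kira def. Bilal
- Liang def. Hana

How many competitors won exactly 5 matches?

Win totals: Yusuf 2, Liang 2, Hana 4, Carmen 2, Asha 4, Kira 5, Bilal 2.
Exactly 5: Kira — 1 competitor.

1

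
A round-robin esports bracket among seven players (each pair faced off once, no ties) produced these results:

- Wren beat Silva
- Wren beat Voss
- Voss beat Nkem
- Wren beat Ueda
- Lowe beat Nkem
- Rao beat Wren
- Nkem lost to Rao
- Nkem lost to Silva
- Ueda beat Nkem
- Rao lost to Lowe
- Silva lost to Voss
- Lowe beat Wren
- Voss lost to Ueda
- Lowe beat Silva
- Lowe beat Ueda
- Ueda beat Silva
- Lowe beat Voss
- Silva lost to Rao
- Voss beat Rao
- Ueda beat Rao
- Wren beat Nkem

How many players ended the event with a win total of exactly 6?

1

Win totals: Rao 3, Lowe 6, Ueda 4, Wren 4, Silva 1, Nkem 0, Voss 3.
Exactly 6: Lowe — 1 player.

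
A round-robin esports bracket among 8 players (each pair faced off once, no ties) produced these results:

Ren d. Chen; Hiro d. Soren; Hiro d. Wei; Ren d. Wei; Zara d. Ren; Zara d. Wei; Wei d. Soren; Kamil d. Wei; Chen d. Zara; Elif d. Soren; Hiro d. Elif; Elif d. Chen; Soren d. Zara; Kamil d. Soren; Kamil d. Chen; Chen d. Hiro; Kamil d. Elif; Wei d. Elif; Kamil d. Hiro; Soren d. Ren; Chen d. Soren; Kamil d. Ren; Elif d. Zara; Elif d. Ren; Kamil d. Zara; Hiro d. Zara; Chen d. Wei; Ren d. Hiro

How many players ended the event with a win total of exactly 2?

Win totals: Elif 4, Ren 3, Zara 2, Chen 4, Soren 2, Kamil 7, Wei 2, Hiro 4.
Exactly 2: Zara, Soren, Wei — 3 players.

3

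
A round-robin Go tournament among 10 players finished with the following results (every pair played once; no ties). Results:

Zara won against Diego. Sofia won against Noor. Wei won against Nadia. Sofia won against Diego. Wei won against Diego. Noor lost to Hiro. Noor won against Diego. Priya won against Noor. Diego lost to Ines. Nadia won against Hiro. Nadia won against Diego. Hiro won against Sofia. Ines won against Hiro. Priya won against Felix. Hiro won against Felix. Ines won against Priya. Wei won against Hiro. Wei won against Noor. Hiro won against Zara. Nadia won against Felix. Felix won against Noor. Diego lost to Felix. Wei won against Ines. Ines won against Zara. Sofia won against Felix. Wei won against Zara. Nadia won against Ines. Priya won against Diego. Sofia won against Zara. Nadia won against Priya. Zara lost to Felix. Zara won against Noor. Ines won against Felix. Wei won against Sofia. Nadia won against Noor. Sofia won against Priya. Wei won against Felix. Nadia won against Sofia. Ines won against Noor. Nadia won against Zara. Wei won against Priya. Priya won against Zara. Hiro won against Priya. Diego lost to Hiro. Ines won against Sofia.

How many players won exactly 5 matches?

Win totals: Felix 3, Wei 9, Sofia 5, Ines 7, Zara 2, Noor 1, Priya 4, Diego 0, Hiro 6, Nadia 8.
Exactly 5: Sofia — 1 player.

1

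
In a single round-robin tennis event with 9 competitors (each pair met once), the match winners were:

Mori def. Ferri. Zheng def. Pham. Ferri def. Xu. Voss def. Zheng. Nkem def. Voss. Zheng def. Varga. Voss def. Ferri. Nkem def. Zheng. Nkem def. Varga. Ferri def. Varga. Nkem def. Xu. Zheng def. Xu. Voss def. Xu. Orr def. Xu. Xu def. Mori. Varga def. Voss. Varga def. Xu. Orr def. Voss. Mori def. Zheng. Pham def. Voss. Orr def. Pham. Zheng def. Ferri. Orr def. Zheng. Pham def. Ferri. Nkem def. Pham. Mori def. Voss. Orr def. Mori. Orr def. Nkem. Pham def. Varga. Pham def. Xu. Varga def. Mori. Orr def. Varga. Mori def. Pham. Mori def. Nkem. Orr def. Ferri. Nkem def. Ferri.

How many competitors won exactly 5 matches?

Win totals: Xu 1, Ferri 2, Voss 3, Pham 4, Zheng 4, Mori 5, Varga 3, Orr 8, Nkem 6.
Exactly 5: Mori — 1 competitor.

1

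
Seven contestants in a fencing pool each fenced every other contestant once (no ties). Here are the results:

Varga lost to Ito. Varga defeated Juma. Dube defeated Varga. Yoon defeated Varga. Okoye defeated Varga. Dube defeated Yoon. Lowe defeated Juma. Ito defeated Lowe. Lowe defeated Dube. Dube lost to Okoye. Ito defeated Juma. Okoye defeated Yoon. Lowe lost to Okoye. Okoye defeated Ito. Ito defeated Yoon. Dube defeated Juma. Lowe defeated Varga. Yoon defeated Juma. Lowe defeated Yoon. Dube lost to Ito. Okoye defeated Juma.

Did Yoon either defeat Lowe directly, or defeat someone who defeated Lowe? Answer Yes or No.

Yoon did not beat Lowe directly.
Yoon beat Juma, Varga, but each of them lost to Lowe. No two-step path.

No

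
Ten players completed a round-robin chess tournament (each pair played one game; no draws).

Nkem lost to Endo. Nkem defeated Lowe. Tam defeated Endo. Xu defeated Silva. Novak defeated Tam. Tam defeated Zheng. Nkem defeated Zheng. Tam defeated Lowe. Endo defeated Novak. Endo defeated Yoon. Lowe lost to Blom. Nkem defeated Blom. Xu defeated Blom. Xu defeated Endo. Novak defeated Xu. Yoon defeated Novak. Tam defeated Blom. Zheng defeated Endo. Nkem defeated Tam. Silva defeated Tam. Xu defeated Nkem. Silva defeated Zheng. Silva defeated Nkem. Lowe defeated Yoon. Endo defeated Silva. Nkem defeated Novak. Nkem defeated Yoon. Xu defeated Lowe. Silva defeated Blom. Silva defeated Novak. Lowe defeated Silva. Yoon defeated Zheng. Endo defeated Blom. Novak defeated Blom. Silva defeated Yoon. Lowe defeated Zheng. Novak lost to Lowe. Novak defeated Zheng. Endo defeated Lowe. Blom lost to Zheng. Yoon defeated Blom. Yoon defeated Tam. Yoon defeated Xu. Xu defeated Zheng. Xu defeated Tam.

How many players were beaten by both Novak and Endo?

Novak beat: Tam, Zheng, Blom, Xu.
Endo beat: Nkem, Silva, Blom, Lowe, Yoon, Novak.
Both beat: Blom — 1.

1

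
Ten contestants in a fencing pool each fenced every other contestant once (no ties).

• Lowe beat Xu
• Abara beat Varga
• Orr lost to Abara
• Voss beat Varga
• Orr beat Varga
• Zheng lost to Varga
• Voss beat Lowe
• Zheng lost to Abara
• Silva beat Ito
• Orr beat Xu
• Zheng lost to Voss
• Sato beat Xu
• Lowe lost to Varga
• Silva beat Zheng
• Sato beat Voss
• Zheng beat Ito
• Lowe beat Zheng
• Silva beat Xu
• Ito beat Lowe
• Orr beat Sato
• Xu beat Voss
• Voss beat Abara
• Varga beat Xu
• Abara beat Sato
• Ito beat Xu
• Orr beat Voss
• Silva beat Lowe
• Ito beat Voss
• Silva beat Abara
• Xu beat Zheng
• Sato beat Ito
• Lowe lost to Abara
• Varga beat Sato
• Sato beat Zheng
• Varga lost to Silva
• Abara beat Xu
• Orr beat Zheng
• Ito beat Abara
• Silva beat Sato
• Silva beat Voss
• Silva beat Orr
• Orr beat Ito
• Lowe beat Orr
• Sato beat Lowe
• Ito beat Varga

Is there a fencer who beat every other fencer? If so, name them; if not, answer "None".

Silva

Silva has 9 wins out of 9 opponents — a perfect record.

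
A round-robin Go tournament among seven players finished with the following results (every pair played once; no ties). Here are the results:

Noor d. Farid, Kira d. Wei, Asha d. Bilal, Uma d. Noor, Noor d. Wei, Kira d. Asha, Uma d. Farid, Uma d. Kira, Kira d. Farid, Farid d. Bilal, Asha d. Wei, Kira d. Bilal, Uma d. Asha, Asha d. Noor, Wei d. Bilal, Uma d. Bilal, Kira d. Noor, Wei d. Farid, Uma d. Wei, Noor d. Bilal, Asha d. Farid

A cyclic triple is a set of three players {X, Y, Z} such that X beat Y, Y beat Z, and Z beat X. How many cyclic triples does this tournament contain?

0

Win totals: Noor 3, Bilal 0, Farid 1, Uma 6, Kira 5, Asha 4, Wei 2.
A player with w wins dominates both others in C(w,2) triples; summing gives 3 + 0 + 0 + 15 + 10 + 6 + 1 = 35 transitive triples.
Total triples C(7,3) = 35, so cyclic triples = 35 − 35 = 0.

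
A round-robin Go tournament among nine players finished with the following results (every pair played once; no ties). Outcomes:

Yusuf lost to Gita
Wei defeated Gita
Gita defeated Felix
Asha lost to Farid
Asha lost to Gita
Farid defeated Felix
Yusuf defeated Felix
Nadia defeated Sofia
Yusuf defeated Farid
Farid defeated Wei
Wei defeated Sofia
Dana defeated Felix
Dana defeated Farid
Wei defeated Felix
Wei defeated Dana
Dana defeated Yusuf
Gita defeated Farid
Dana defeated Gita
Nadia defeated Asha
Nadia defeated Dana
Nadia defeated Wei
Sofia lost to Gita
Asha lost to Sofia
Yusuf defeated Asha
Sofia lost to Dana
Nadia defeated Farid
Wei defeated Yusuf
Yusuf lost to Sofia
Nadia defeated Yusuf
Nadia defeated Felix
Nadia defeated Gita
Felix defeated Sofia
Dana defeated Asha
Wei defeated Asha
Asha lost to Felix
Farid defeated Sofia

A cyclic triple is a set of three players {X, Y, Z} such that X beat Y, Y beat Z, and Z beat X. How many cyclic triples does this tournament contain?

Win totals: Wei 6, Nadia 8, Yusuf 3, Dana 6, Farid 4, Gita 5, Sofia 2, Felix 2, Asha 0.
A player with w wins dominates both others in C(w,2) triples; summing gives 15 + 28 + 3 + 15 + 6 + 10 + 1 + 1 + 0 = 79 transitive triples.
Total triples C(9,3) = 84, so cyclic triples = 84 − 79 = 5.

5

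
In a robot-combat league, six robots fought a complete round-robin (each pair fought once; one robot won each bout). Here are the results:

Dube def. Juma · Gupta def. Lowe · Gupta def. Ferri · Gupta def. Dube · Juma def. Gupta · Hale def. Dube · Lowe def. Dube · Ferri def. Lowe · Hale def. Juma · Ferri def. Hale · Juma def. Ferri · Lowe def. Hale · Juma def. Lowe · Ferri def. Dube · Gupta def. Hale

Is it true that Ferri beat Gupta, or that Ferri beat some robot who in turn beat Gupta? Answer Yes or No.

No

Ferri did not beat Gupta directly.
Ferri beat Dube, Lowe, Hale, but each of them lost to Gupta. No two-step path.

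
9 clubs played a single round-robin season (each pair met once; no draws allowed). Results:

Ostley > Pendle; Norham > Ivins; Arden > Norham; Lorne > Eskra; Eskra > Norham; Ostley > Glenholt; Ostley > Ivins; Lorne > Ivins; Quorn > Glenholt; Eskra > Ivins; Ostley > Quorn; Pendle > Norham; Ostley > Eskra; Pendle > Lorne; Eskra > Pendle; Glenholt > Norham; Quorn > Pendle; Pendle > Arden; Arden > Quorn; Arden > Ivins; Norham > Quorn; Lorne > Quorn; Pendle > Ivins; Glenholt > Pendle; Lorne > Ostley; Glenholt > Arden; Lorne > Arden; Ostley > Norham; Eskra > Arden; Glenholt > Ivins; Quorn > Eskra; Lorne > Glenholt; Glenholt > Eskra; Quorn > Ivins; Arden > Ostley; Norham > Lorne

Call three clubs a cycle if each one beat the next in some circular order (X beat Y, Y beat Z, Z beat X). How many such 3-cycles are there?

Win totals: Eskra 4, Norham 3, Lorne 6, Pendle 4, Arden 4, Ostley 6, Glenholt 5, Quorn 4, Ivins 0.
A club with w wins dominates both others in C(w,2) triples; summing gives 6 + 3 + 15 + 6 + 6 + 15 + 10 + 6 + 0 = 67 transitive triples.
Total triples C(9,3) = 84, so cyclic triples = 84 − 67 = 17.

17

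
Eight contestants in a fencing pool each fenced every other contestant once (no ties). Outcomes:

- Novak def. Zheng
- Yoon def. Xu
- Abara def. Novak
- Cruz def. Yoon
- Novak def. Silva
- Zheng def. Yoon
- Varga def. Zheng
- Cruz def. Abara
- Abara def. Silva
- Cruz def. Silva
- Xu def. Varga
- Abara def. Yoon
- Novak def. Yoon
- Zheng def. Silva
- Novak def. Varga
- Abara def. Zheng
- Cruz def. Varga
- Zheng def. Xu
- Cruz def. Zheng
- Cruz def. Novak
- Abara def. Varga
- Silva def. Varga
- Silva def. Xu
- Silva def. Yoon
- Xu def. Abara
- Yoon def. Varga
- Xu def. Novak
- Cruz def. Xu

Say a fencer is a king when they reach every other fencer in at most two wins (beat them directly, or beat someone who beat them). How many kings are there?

Abara cannot reach Cruz in two steps.
Xu cannot reach Cruz in two steps.
Yoon cannot reach Cruz, Silva in two steps.
Zheng cannot reach Cruz in two steps.
Novak cannot reach Abara, Cruz in two steps.
Cruz reaches everyone (king).
Varga cannot reach Abara, Novak, Cruz in two steps.
Silva cannot reach Cruz in two steps.
Kings: Cruz — 1.

1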